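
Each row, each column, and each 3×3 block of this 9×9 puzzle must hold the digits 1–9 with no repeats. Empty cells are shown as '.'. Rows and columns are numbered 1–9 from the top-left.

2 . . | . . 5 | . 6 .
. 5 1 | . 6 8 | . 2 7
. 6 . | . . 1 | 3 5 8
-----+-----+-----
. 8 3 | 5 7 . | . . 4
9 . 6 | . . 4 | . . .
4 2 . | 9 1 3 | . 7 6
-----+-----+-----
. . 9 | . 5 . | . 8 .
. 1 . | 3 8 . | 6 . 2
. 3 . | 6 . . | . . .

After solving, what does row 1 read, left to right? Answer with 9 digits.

row 2, column 1 = 3 (sole candidate).
row 2, column 4 = 4 (sole candidate).
row 2, column 7 = 9 (sole candidate).
row 3, column 1 = 7 (sole candidate).
row 3, column 3 = 4 (sole candidate).
row 3, column 4 = 2 (sole candidate).
row 3, column 5 = 9 (sole candidate).
row 4, column 1 = 1 (sole candidate).
row 4, column 7 = 2 (sole candidate).
row 4, column 8 = 9 (sole candidate).
row 5, column 2 = 7 (sole candidate).
row 5, column 4 = 8 (sole candidate).
row 5, column 5 = 2 (sole candidate).
row 6, column 3 = 5 (sole candidate).
row 6, column 7 = 8 (sole candidate).
row 7, column 1 = 6 (sole candidate).
row 7, column 2 = 4 (sole candidate).
row 8, column 1 = 5 (sole candidate).
row 8, column 3 = 7 (sole candidate).
row 8, column 6 = 9 (sole candidate).
row 8, column 8 = 4 (sole candidate).
row 9, column 1 = 8 (sole candidate).
row 9, column 3 = 2 (sole candidate).
row 9, column 5 = 4 (sole candidate).
row 9, column 6 = 7 (sole candidate).
row 9, column 8 = 1 (sole candidate).
row 1, column 2 = 9: row 1 has {2,5,6}; col 2 has {1,2,3,4,5,6,7,8}; box has {1,2,3,4,5,6,7} → only 9 remains.
row 1, column 3 = 8: row 1 has {2,5,6,9}; col 3 has {1,2,3,4,5,6,7,9}; box has {1,2,3,4,5,6,7,9} → only 8 remains.
row 1, column 4 = 7: row 1 has {2,5,6,8,9}; col 4 has {2,3,4,5,6,8,9}; box has {1,2,4,5,6,8,9} → only 7 remains.
row 1, column 5 = 3: row 1 has {2,5,6,7,8,9}; col 5 has {1,2,4,5,6,7,8,9}; box has {1,2,4,5,6,7,8,9} → only 3 remains.
row 1, column 9 = 1: row 1 has {2,3,5,6,7,8,9}; col 9 has {2,4,6,7,8}; box has {2,3,5,6,7,8,9} → only 1 remains.
row 4, column 6 = 6 (sole candidate).
row 5, column 8 = 3 (sole candidate).
row 5, column 9 = 5 (sole candidate).
row 7, column 4 = 1 (sole candidate).
row 7, column 6 = 2 (sole candidate).
row 7, column 7 = 7 (sole candidate).
row 7, column 9 = 3 (sole candidate).
row 9, column 7 = 5 (sole candidate).
row 9, column 9 = 9 (sole candidate).
row 1, column 7 = 4: row 1 has {1,2,3,5,6,7,8,9}; col 7 has {2,3,5,6,7,8,9}; box has {1,2,3,5,6,7,8,9} → only 4 remains.

298735461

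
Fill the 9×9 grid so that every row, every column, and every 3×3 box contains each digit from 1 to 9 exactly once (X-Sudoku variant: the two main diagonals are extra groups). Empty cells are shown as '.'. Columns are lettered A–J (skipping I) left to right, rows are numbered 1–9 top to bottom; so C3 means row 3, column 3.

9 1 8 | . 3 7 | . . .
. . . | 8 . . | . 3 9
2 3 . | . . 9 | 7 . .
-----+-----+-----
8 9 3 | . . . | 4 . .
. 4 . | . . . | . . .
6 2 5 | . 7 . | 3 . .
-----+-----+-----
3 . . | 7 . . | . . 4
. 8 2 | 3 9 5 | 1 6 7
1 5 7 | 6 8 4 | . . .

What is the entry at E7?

B2 = 7: row 2 has {3,8,9}; col 2 has {1,2,3,4,5,8,9}; box has {1,2,3,8,9}; main diagonal has {6,9} → only 7 remains.
C3 = 4: row 3 has {2,3,7,9}; col 3 has {2,3,5,7,8}; box has {1,2,3,7,8,9}; main diagonal has {6,7,9} → only 4 remains.
A5 = 7: row 5 has {4}; col 1 has {1,2,3,6,8,9}; box has {2,3,4,5,6,8,9} → only 7 remains.
C5 = 1: row 5 has {4,7}; col 3 has {2,3,4,5,7,8}; box has {2,3,4,5,6,7,8,9} → only 1 remains.
B7 = 6: row 7 has {3,4,7}; col 2 has {1,2,3,4,5,7,8,9}; box has {1,2,3,5,7,8} → only 6 remains.
C7 = 9: row 7 has {3,4,6,7}; col 3 has {1,2,3,4,5,7,8}; box has {1,2,3,5,6,7,8}; anti-diagonal has {1,3,7,8} → only 9 remains.
A8 = 4: row 8 has {1,2,3,5,6,7,8,9}; col 1 has {1,2,3,6,7,8,9}; box has {1,2,3,5,6,7,8,9} → only 4 remains.
A2 = 5: row 2 has {3,7,8,9}; col 1 has {1,2,3,4,6,7,8,9}; box has {1,2,3,4,7,8,9} → only 5 remains.
C2 = 6: row 2 has {3,5,7,8,9}; col 3 has {1,2,3,4,5,7,8,9}; box has {1,2,3,4,5,7,8,9} → only 6 remains.
G2 = 2: row 2 has {3,5,6,7,8,9}; col 7 has {1,3,4,7}; box has {3,7,9} → only 2 remains.
D6 = 4: row 6 has {2,3,5,6,7}; col 4 has {3,6,7,8}; box has {7}; anti-diagonal has {1,3,7,8,9} → only 4 remains.
G9 = 9: row 9 has {1,4,5,6,7,8}; col 7 has {1,2,3,4,7}; box has {1,4,6,7} → only 9 remains.
H9 = 2: row 9 has {1,4,5,6,7,8,9}; col 8 has {3,6}; box has {1,4,6,7,9} → only 2 remains.
J9 = 3: row 9 has {1,2,4,5,6,7,8,9}; col 9 has {4,7,9}; box has {1,2,4,6,7,9}; main diagonal has {4,6,7,9} → only 3 remains.
F2 = 1: row 2 has {2,3,5,6,7,8,9}; col 6 has {4,5,7,9}; box has {3,7,8,9} → only 1 remains.
D3 = 5: row 3 has {2,3,4,7,9}; col 4 has {3,4,6,7,8}; box has {1,3,7,8,9} → only 5 remains.
E3 = 6: row 3 has {2,3,4,5,7,9}; col 5 has {3,7,8,9}; box has {1,3,5,7,8,9} → only 6 remains.
F6 = 8: row 6 has {2,3,4,5,6,7}; col 6 has {1,4,5,7,9}; box has {4,7}; main diagonal has {3,4,6,7,9} → only 8 remains.
J6 = 1: row 6 has {2,3,4,5,6,7,8}; col 9 has {3,4,7,9}; box has {3,4} → only 1 remains.
F7 = 2: row 7 has {3,4,6,7,9}; col 6 has {1,4,5,7,8,9}; box has {3,4,5,6,7,8,9} → only 2 remains.
G7 = 5: row 7 has {2,3,4,6,7,9}; col 7 has {1,2,3,4,7,9}; box has {1,2,3,4,6,7,9}; main diagonal has {3,4,6,7,8,9} → only 5 remains.
H7 = 8: row 7 has {2,3,4,5,6,7,9}; col 8 has {2,3,6}; box has {1,2,3,4,5,6,7,9} → only 8 remains.
D1 = 2: row 1 has {1,3,7,8,9}; col 4 has {3,4,5,6,7,8}; box has {1,3,5,6,7,8,9} → only 2 remains.
G1 = 6: row 1 has {1,2,3,7,8,9}; col 7 has {1,2,3,4,5,7,9}; box has {2,3,7,9} → only 6 remains.
J1 = 5: row 1 has {1,2,3,6,7,8,9}; col 9 has {1,3,4,7,9}; box has {2,3,6,7,9}; anti-diagonal has {1,3,4,7,8,9} → only 5 remains.
E2 = 4: row 2 has {1,2,3,5,6,7,8,9}; col 5 has {3,6,7,8,9}; box has {1,2,3,5,6,7,8,9} → only 4 remains.
H3 = 1: row 3 has {2,3,4,5,6,7,9}; col 8 has {2,3,6,8}; box has {2,3,5,6,7,9} → only 1 remains.
J3 = 8: row 3 has {1,2,3,4,5,6,7,9}; col 9 has {1,3,4,5,7,9}; box has {1,2,3,5,6,7,9} → only 8 remains.
D4 = 1: row 4 has {3,4,8,9}; col 4 has {2,3,4,5,6,7,8}; box has {4,7,8}; main diagonal has {3,4,5,6,7,8,9} → only 1 remains.
F4 = 6: row 4 has {1,3,4,8,9}; col 6 has {1,2,4,5,7,8,9}; box has {1,4,7,8}; anti-diagonal has {1,3,4,5,7,8,9} → only 6 remains.
J4 = 2: row 4 has {1,3,4,6,8,9}; col 9 has {1,3,4,5,7,8,9}; box has {1,3,4} → only 2 remains.
D5 = 9: row 5 has {1,4,7}; col 4 has {1,2,3,4,5,6,7,8}; box has {1,4,6,7,8} → only 9 remains.
E5 = 2: row 5 has {1,4,7,9}; col 5 has {3,4,6,7,8,9}; box has {1,4,6,7,8,9}; main diagonal has {1,3,4,5,6,7,8,9}; anti-diagonal has {1,3,4,5,6,7,8,9} → only 2 remains.
F5 = 3: row 5 has {1,2,4,7,9}; col 6 has {1,2,4,5,6,7,8,9}; box has {1,2,4,6,7,8,9} → only 3 remains.
G5 = 8: row 5 has {1,2,3,4,7,9}; col 7 has {1,2,3,4,5,6,7,9}; box has {1,2,3,4} → only 8 remains.
H5 = 5: row 5 has {1,2,3,4,7,8,9}; col 8 has {1,2,3,6,8}; box has {1,2,3,4,8} → only 5 remains.
J5 = 6: row 5 has {1,2,3,4,5,7,8,9}; col 9 has {1,2,3,4,5,7,8,9}; box has {1,2,3,4,5,8} → only 6 remains.
H6 = 9: row 6 has {1,2,3,4,5,6,7,8}; col 8 has {1,2,3,5,6,8}; box has {1,2,3,4,5,6,8} → only 9 remains.
E7 = 1: row 7 has {2,3,4,5,6,7,8,9}; col 5 has {2,3,4,6,7,8,9}; box has {2,3,4,5,6,7,8,9} → only 1 remains.

1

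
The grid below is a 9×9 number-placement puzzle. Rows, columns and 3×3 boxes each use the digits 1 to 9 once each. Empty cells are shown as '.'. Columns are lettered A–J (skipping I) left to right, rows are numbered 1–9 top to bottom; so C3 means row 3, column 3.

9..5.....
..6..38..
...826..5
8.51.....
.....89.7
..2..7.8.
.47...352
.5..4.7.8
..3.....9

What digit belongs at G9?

4

A2 = 5 (hidden single in row 2).
H3 = 9 (hidden single in row 3).
B4 = 7 (hidden single in row 4).
A3 = 7 (hidden single in row 3).
B3 = 3 (hidden single in row 3).
E5 = 5 (hidden single in row 5).
G6 = 5 (hidden single in row 6).
E7 = 8 (hidden single in row 7).
D8 = 3 (hidden single in row 8).
F9 = 5 (hidden single in row 9).
B9 = 8 (hidden single in row 9).
C1 = 8 (hidden single in row 1).
B6 = 9 (hidden single in column 2).
B5 = 6 (hidden single in column 2).
C8 = 9 (hidden single in column 3).
C3 = 4 (hidden single in box 1).
G3 = 1 (sole candidate).
C5 = 1 (sole candidate).
J2 = 4 (sole candidate).
F1 = 4 (hidden single in row 1).
J6 = 1 (hidden single in row 6).
Singles propagation stalls before the target is settled. Branch on B1 (candidates {1,2}).
  Try B1 = 1: this forces E1=7, B2=2, D2=9, E2=1, H2=7, D7=6; then E9 has no candidate left — contradiction.
So B1 = 2.
G1 = 6 (sole candidate).
J1 = 3 (sole candidate).
B2 = 1 (sole candidate).
J4 = 6 (sole candidate).
G9 = 4: row 9 has {3,5,8,9}; col 7 has {1,3,5,6,7,8,9}; box has {2,3,5,7,8,9} → only 4 remains.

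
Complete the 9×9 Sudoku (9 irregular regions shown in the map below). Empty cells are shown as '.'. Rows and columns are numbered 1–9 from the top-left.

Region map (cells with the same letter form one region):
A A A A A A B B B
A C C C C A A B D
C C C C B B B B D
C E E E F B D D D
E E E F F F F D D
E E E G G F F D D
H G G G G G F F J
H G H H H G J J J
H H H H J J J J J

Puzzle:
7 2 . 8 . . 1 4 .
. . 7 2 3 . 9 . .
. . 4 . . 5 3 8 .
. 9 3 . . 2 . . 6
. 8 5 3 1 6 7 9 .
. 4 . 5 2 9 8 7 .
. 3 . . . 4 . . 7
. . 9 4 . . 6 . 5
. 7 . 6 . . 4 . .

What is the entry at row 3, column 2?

6

row 1, column 3 = 6 (sole candidate).
row 1, column 5 = 5 (sole candidate).
row 1, column 6 = 3 (sole candidate).
row 1, column 9 = 9 (sole candidate).
row 2, column 6 = 1 (sole candidate).
row 2, column 8 = 6 (sole candidate).
row 3, column 5 = 7 (sole candidate).
row 4, column 5 = 4 (sole candidate).
row 4, column 7 = 5 (sole candidate).
row 4, column 8 = 1 (sole candidate).
row 5, column 1 = 2 (sole candidate).
row 5, column 9 = 4 (sole candidate).
row 6, column 3 = 1 (sole candidate).
row 6, column 9 = 3 (sole candidate).
row 7, column 3 = 8 (sole candidate).
row 7, column 7 = 2 (sole candidate).
row 7, column 8 = 5 (sole candidate).
row 8, column 2 = 1 (sole candidate).
row 8, column 5 = 8 (sole candidate).
row 8, column 6 = 7 (sole candidate).
row 9, column 3 = 2 (sole candidate).
row 9, column 5 = 9 (sole candidate).
row 9, column 6 = 8 (sole candidate).
row 9, column 8 = 3 (sole candidate).
row 9, column 9 = 1 (sole candidate).
row 2, column 1 = 4 (sole candidate).
row 2, column 2 = 5 (sole candidate).
row 2, column 9 = 8 (sole candidate).
row 3, column 2 = 6: row 3 has {3,4,5,7,8}; col 2 has {1,2,3,4,5,7,8,9}; region has {2,3,4,5,7} → only 6 remains.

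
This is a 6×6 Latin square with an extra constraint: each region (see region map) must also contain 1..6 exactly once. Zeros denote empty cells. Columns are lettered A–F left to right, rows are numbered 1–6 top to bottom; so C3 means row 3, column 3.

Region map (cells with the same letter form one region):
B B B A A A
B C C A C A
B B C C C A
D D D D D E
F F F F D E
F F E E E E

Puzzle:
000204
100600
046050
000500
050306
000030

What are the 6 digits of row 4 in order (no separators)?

314562

E1 = 1 (sole candidate).
D3 = 1 (sole candidate).
F3 = 3 (sole candidate).
D6 = 4 (sole candidate).
F2 = 5 (sole candidate).
A3 = 2 (sole candidate).
A5 = 4 (sole candidate).
E5 = 2 (sole candidate).
A6 = 6 (sole candidate).
E2 = 4 (sole candidate).
A4 = 3: row 4 has {5}; col 1 has {1,2,4,6}; region has {2,5} → only 3 remains.
E4 = 6: row 4 has {3,5}; col 5 has {1,2,3,4,5}; region has {2,3,5} → only 6 remains.
C5 = 1 (sole candidate).
B6 = 2 (sole candidate).
C6 = 5 (sole candidate).
F6 = 1 (sole candidate).
A1 = 5 (sole candidate).
C1 = 3 (sole candidate).
B2 = 3 (sole candidate).
C2 = 2 (sole candidate).
B4 = 1: row 4 has {3,5,6}; col 2 has {2,3,4,5}; region has {2,3,5,6} → only 1 remains.
C4 = 4: row 4 has {1,3,5,6}; col 3 has {1,2,3,5,6}; region has {1,2,3,5,6} → only 4 remains.
F4 = 2: row 4 has {1,3,4,5,6}; col 6 has {1,3,4,5,6}; region has {1,3,4,5,6} → only 2 remains.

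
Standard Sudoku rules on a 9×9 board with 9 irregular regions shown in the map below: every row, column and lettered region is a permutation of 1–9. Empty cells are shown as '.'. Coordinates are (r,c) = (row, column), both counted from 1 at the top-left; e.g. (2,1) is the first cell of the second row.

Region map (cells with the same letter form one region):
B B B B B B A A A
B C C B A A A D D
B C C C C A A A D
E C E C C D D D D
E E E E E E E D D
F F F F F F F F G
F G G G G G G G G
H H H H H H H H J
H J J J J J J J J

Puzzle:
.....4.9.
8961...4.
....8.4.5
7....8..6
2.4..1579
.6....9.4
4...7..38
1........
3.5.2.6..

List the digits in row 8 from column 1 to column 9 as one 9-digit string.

148697253

(6,1) = 5 (sole candidate).
(1,1) = 6 (sole candidate).
(3,1) = 9 (sole candidate).
(1,7) = 8 (hidden single in row 1).
(1,9) = 1 (hidden single in row 1).
(9,9) = 7 (sole candidate).
(8,9) = 3: row 8 has {1}; col 9 has {1,4,5,6,7,8,9}; region has {2,5,6,7} → only 3 remains.
(9,6) = 9 (sole candidate).
(2,9) = 2 (sole candidate).
(4,8) = 1 (sole candidate).
(9,8) = 8 (sole candidate).
(4,7) = 3 (sole candidate).
(6,8) = 2 (sole candidate).
(9,4) = 4 (sole candidate).
(2,7) = 7 (sole candidate).
(3,8) = 6 (sole candidate).
(4,3) = 9 (sole candidate).
(8,7) = 2: row 8 has {1,3}; col 7 has {3,4,5,6,7,8,9}; region has {1,3} → only 2 remains.
(8,8) = 5: row 8 has {1,2,3}; col 8 has {1,2,3,4,6,7,8,9}; region has {1,2,3} → only 5 remains.
(9,2) = 1 (sole candidate).
(7,7) = 1 (sole candidate).
(7,3) = 2 (sole candidate).
(7,2) = 5 (sole candidate).
(7,6) = 6 (sole candidate).
(8,6) = 7: row 8 has {1,2,3,5}; col 6 has {1,4,6,8,9}; region has {1,2,3,5} → only 7 remains.
(6,6) = 3 (sole candidate).
(7,4) = 9 (sole candidate).
(8,3) = 8: row 8 has {1,2,3,5,7}; col 3 has {2,4,5,6,9}; region has {1,2,3,5,7} → only 8 remains.
(8,4) = 6: row 8 has {1,2,3,5,7,8}; col 4 has {1,4,9}; region has {1,2,3,5,7,8} → only 6 remains.
(2,6) = 5 (sole candidate).
(3,6) = 2 (sole candidate).
(6,5) = 1 (sole candidate).
(8,2) = 4: row 8 has {1,2,3,5,6,7,8}; col 2 has {1,5,6,9}; region has {1,2,3,5,6,7,8} → only 4 remains.
(8,5) = 9: row 8 has {1,2,3,4,5,6,7,8}; col 5 has {1,2,7,8}; region has {1,2,3,4,5,6,7,8} → only 9 remains.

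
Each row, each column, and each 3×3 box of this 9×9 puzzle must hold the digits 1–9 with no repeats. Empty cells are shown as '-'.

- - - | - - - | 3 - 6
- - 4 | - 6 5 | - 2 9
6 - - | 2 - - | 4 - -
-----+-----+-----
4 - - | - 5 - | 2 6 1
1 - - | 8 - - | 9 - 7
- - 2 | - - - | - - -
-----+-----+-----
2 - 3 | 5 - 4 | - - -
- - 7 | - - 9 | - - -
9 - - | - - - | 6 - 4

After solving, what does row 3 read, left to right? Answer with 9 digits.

679238415

row 7, column 9 = 8: row 7 has {2,3,4,5}; col 9 has {1,4,6,7,9}; box has {4,6} → only 8 remains.
row 3, column 9 = 5: row 3 has {2,4,6}; col 9 has {1,4,6,7,8,9}; box has {2,3,4,6,9} → only 5 remains.
row 6, column 9 = 3: row 6 has {2}; col 9 has {1,4,5,6,7,8,9}; box has {1,2,6,7,9} → only 3 remains.
row 8, column 9 = 2: row 8 has {7,9}; col 9 has {1,3,4,5,6,7,8,9}; box has {4,6,8} → only 2 remains.
row 1, column 2 = 2: in row 1, 2 can only go here (every other open cell in that row sees a 2).
row 7, column 8 = 9: in row 7, 9 can only go here (every other open cell in that row sees a 9).
row 7, column 2 = 6: in row 7, 6 can only go here (every other open cell in that row sees a 6).
row 8, column 2 = 4: in row 8, 4 can only go here (every other open cell in that row sees a 4).
row 8, column 4 = 6: in row 8, 6 can only go here (every other open cell in that row sees a 6).
row 6, column 6 = 6: in row 6, 6 can only go here (every other open cell in that row sees a 6).
row 5, column 3 = 6: in row 5, 6 can only go here (every other open cell in that row sees a 6).
row 2, column 1 = 3: in column 1, 3 can only go here (every other open cell in that column sees a 3).
Singles propagation stalls before every target cell is settled. Branch on row 2, column 4 (candidates {1,7}).
  Try row 2, column 4 = 1: this forces row 6, column 5=1, row 7, column 5=7, row 7, column 7=1; then row 8 has no cell left for 1 — contradiction.
So row 2, column 4 = 7.
row 7, column 7 = 7 (hidden single in column 7).
row 7, column 5 = 1 (sole candidate).
row 9, column 4 = 3 (sole candidate).
row 4, column 4 = 9 (sole candidate).
row 8, column 5 = 8 (sole candidate).
row 4, column 3 = 8 (sole candidate).
row 8, column 1 = 5 (sole candidate).
row 8, column 7 = 1 (sole candidate).
row 8, column 8 = 3 (sole candidate).
row 9, column 3 = 1 (sole candidate).
row 9, column 8 = 5 (sole candidate).
row 2, column 7 = 8 (sole candidate).
row 3, column 3 = 9: row 3 has {2,4,5,6}; col 3 has {1,2,3,4,6,7,8}; box has {2,3,4,6} → only 9 remains.
row 3, column 5 = 3: row 3 has {2,4,5,6,9}; col 5 has {1,5,6,8}; box has {2,5,6,7} → only 3 remains.
row 5, column 8 = 4 (sole candidate).
row 6, column 1 = 7 (sole candidate).
row 6, column 5 = 4 (sole candidate).
row 6, column 7 = 5 (sole candidate).
row 6, column 8 = 8 (sole candidate).
row 9, column 2 = 8 (sole candidate).
row 1, column 1 = 8 (sole candidate).
row 1, column 3 = 5 (sole candidate).
row 1, column 5 = 9 (sole candidate).
row 1, column 6 = 1 (sole candidate).
row 1, column 8 = 7 (sole candidate).
row 2, column 2 = 1 (sole candidate).
row 3, column 2 = 7: row 3 has {2,3,4,5,6,9}; col 2 has {1,2,4,6,8}; box has {1,2,3,4,5,6,8,9} → only 7 remains.
row 3, column 6 = 8: row 3 has {2,3,4,5,6,7,9}; col 6 has {1,4,5,6,9}; box has {1,2,3,5,6,7,9} → only 8 remains.
row 3, column 8 = 1: row 3 has {2,3,4,5,6,7,8,9}; col 8 has {2,3,4,5,6,7,8,9}; box has {2,3,4,5,6,7,8,9} → only 1 remains.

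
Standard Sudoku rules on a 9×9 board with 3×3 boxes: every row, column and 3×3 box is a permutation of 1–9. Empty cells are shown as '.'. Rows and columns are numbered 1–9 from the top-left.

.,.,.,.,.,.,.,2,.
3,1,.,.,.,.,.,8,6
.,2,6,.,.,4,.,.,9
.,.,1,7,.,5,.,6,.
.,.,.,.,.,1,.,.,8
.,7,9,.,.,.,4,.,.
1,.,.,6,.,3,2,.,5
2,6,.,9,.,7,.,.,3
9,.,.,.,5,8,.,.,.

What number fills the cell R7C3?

R4C9 = 2: row 4 has {1,5,6,7}; col 9 has {3,5,6,8,9}; box has {4,6,8} → only 2 remains.
R6C9 = 1: row 6 has {4,7,9}; col 9 has {2,3,5,6,8,9}; box has {2,4,6,8} → only 1 remains.
R7C5 = 4: row 7 has {1,2,3,5,6}; col 5 has {5}; box has {3,5,6,7,8,9} → only 4 remains.
R8C5 = 1: row 8 has {2,3,6,7,9}; col 5 has {4,5}; box has {3,4,5,6,7,8,9} → only 1 remains.
R8C7 = 8: row 8 has {1,2,3,6,7,9}; col 7 has {2,4}; box has {2,3,5} → only 8 remains.
R8C8 = 4: row 8 has {1,2,3,6,7,8,9}; col 8 has {2,6,8}; box has {2,3,5,8} → only 4 remains.
R9C4 = 2: row 9 has {5,8,9}; col 4 has {6,7,9}; box has {1,3,4,5,6,7,8,9} → only 2 remains.
R9C9 = 7: row 9 has {2,5,8,9}; col 9 has {1,2,3,5,6,8,9}; box has {2,3,4,5,8} → only 7 remains.
R1C9 = 4: row 1 has {2}; col 9 has {1,2,3,5,6,7,8,9}; box has {2,6,8,9} → only 4 remains.
R2C4 = 5: row 2 has {1,3,6,8}; col 4 has {2,6,7,9}; box has {4} → only 5 remains.
R2C7 = 7: row 2 has {1,3,5,6,8}; col 7 has {2,4,8}; box has {2,4,6,8,9} → only 7 remains.
R7C2 = 8: row 7 has {1,2,3,4,5,6}; col 2 has {1,2,6,7}; box has {1,2,6,9} → only 8 remains.
R7C3 = 7: row 7 has {1,2,3,4,5,6,8}; col 3 has {1,6,9}; box has {1,2,6,8,9} → only 7 remains.

7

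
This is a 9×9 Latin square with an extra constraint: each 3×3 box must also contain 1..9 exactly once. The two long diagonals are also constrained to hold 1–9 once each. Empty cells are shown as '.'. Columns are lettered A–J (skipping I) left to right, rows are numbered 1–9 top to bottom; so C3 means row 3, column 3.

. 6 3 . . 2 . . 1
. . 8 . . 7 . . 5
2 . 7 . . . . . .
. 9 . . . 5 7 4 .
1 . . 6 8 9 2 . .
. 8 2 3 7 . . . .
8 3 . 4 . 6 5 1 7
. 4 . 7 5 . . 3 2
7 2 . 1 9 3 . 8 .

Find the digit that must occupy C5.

E1 = 4 (sole candidate).
B2 = 1 (sole candidate).
D2 = 9 (sole candidate).
B3 = 5 (sole candidate).
D3 = 8 (sole candidate).
F3 = 1 (sole candidate).
C4 = 6 (sole candidate).
D4 = 2 (sole candidate).
E4 = 1 (sole candidate).
B5 = 7 (sole candidate).
H5 = 5 (sole candidate).
J5 = 3 (sole candidate).
F6 = 4 (sole candidate).
C7 = 9 (sole candidate).
E7 = 2 (sole candidate).
A8 = 6 (sole candidate).
C8 = 1 (sole candidate).
F8 = 8 (sole candidate).
G8 = 9 (sole candidate).
C9 = 5 (sole candidate).
J9 = 6 (sole candidate).
A1 = 9 (sole candidate).
D1 = 5 (sole candidate).
G1 = 8 (sole candidate).
H1 = 7 (sole candidate).
A2 = 4 (sole candidate).
G3 = 6 (sole candidate).
H3 = 9 (sole candidate).
J3 = 4 (sole candidate).
A4 = 3 (sole candidate).
J4 = 8 (sole candidate).
C5 = 4: row 5 has {1,2,3,5,6,7,8,9}; col 3 has {1,2,3,5,6,7,8,9}; box has {1,2,3,6,7,8,9} → only 4 remains.

4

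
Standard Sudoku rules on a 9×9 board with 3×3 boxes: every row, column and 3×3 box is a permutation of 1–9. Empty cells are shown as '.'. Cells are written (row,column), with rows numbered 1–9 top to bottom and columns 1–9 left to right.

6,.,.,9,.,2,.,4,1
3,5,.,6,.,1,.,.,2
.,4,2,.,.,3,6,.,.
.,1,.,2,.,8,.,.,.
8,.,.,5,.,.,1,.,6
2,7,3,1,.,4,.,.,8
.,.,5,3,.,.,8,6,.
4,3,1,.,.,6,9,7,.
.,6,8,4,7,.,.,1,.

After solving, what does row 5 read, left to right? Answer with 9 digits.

894537126

(1,2) = 8: row 1 has {1,2,4,6,9}; col 2 has {1,3,4,5,6,7}; box has {2,3,4,5,6} → only 8 remains.
(1,3) = 7: row 1 has {1,2,4,6,8,9}; col 3 has {1,2,3,5,8}; box has {2,3,4,5,6,8} → only 7 remains.
(1,5) = 5: row 1 has {1,2,4,6,7,8,9}; col 5 has {7}; box has {1,2,3,6,9} → only 5 remains.
(1,7) = 3: row 1 has {1,2,4,5,6,7,8,9}; col 7 has {1,6,8,9}; box has {1,2,4,6} → only 3 remains.
(2,3) = 9: row 2 has {1,2,3,5,6}; col 3 has {1,2,3,5,7,8}; box has {2,3,4,5,6,7,8} → only 9 remains.
(2,7) = 7: row 2 has {1,2,3,5,6,9}; col 7 has {1,3,6,8,9}; box has {1,2,3,4,6} → only 7 remains.
(2,8) = 8: row 2 has {1,2,3,5,6,7,9}; col 8 has {1,4,6,7}; box has {1,2,3,4,6,7} → only 8 remains.
(3,1) = 1: row 3 has {2,3,4,6}; col 1 has {2,3,4,6,8}; box has {2,3,4,5,6,7,8,9} → only 1 remains.
(3,5) = 8: row 3 has {1,2,3,4,6}; col 5 has {5,7}; box has {1,2,3,5,6,9} → only 8 remains.
(5,2) = 9: row 5 has {1,5,6,8}; col 2 has {1,3,4,5,6,7,8}; box has {1,2,3,7,8} → only 9 remains.
(5,3) = 4: row 5 has {1,5,6,8,9}; col 3 has {1,2,3,5,7,8,9}; box has {1,2,3,7,8,9} → only 4 remains.
(5,5) = 3: row 5 has {1,4,5,6,8,9}; col 5 has {5,7,8}; box has {1,2,4,5,8} → only 3 remains.
(5,6) = 7: row 5 has {1,3,4,5,6,8,9}; col 6 has {1,2,3,4,6,8}; box has {1,2,3,4,5,8} → only 7 remains.
(5,8) = 2: row 5 has {1,3,4,5,6,7,8,9}; col 8 has {1,4,6,7,8}; box has {1,6,8} → only 2 remains.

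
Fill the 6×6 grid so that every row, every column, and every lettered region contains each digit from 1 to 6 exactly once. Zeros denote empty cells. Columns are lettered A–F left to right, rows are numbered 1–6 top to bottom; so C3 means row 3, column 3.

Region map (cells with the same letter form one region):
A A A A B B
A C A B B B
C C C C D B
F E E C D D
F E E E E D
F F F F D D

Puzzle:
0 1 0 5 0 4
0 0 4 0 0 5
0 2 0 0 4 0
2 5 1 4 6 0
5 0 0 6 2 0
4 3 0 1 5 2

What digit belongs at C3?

5

E1 = 3: row 1 has {1,4,5}; col 5 has {2,4,5,6}; region has {4,5} → only 3 remains.
B2 = 6: row 2 has {4,5}; col 2 has {1,2,3,5}; region has {2,4} → only 6 remains.
D2 = 2: row 2 has {4,5,6}; col 4 has {1,4,5,6}; region has {3,4,5} → only 2 remains.
E2 = 1: row 2 has {2,4,5,6}; col 5 has {2,3,4,5,6}; region has {2,3,4,5} → only 1 remains.
D3 = 3: row 3 has {2,4}; col 4 has {1,2,4,5,6}; region has {2,4,6} → only 3 remains.
F3 = 6: row 3 has {2,3,4}; col 6 has {2,4,5}; region has {1,2,3,4,5} → only 6 remains.
F4 = 3: row 4 has {1,2,4,5,6}; col 6 has {2,4,5,6}; region has {2,4,5,6} → only 3 remains.
B5 = 4: row 5 has {2,5,6}; col 2 has {1,2,3,5,6}; region has {1,2,5,6} → only 4 remains.
C5 = 3: row 5 has {2,4,5,6}; col 3 has {1,4}; region has {1,2,4,5,6} → only 3 remains.
F5 = 1: row 5 has {2,3,4,5,6}; col 6 has {2,3,4,5,6}; region has {2,3,4,5,6} → only 1 remains.
C6 = 6: row 6 has {1,2,3,4,5}; col 3 has {1,3,4}; region has {1,2,3,4,5} → only 6 remains.
A1 = 6: row 1 has {1,3,4,5}; col 1 has {2,4,5}; region has {1,4,5} → only 6 remains.
C1 = 2: row 1 has {1,3,4,5,6}; col 3 has {1,3,4,6}; region has {1,4,5,6} → only 2 remains.
A2 = 3: row 2 has {1,2,4,5,6}; col 1 has {2,4,5,6}; region has {1,2,4,5,6} → only 3 remains.
A3 = 1: row 3 has {2,3,4,6}; col 1 has {2,3,4,5,6}; region has {2,3,4,6} → only 1 remains.
C3 = 5: row 3 has {1,2,3,4,6}; col 3 has {1,2,3,4,6}; region has {1,2,3,4,6} → only 5 remains.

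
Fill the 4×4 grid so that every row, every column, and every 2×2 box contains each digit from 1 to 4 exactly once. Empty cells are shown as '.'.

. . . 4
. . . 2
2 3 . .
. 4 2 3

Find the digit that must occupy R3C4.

R2C2 = 1 (sole candidate).
R2C3 = 3 (sole candidate).
R3C4 = 1: row 3 has {2,3}; col 4 has {2,3,4}; box has {2,3} → only 1 remains.

1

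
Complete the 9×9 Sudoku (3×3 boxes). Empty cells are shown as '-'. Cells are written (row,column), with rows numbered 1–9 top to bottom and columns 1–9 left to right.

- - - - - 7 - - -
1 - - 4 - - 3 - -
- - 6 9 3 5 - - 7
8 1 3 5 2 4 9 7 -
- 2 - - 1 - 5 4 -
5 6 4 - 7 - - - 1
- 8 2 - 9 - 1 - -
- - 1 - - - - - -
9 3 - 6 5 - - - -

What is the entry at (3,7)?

8

(3,2) = 4: row 3 has {3,5,6,7,9}; col 2 has {1,2,3,6,8}; box has {1,6} → only 4 remains.
(4,9) = 6: row 4 has {1,2,3,4,5,7,8,9}; col 9 has {1,7}; box has {1,4,5,7,9} → only 6 remains.
(5,1) = 7: row 5 has {1,2,4,5}; col 1 has {1,5,8,9}; box has {1,2,3,4,5,6,8} → only 7 remains.
(5,3) = 9: row 5 has {1,2,4,5,7}; col 3 has {1,2,3,4,6}; box has {1,2,3,4,5,6,7,8} → only 9 remains.
(7,6) = 3: row 7 has {1,2,8,9}; col 6 has {4,5,7}; box has {5,6,9} → only 3 remains.
(9,3) = 7: row 9 has {3,5,6,9}; col 3 has {1,2,3,4,6,9}; box has {1,2,3,8,9} → only 7 remains.
(3,1) = 2: row 3 has {3,4,5,6,7,9}; col 1 has {1,5,7,8,9}; box has {1,4,6} → only 2 remains.
(3,7) = 8: row 3 has {2,3,4,5,6,7,9}; col 7 has {1,3,5,9}; box has {3,7} → only 8 remains.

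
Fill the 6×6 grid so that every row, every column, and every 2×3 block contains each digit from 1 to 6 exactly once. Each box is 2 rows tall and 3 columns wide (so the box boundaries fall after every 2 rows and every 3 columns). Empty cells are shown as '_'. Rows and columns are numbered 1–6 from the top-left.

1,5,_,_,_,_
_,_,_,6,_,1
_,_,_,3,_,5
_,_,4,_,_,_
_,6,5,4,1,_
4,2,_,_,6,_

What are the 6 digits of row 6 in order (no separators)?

421563

r1c4 = 2 (sole candidate).
r3c2 = 1 (sole candidate).
r4c2 = 3 (sole candidate).
r4c4 = 1 (sole candidate).
r4c5 = 2 (sole candidate).
r4c6 = 6 (sole candidate).
r5c1 = 3 (sole candidate).
r5c6 = 2 (sole candidate).
r6c3 = 1: row 6 has {2,4,6}; col 3 has {4,5}; box has {2,3,4,5,6} → only 1 remains.
r6c4 = 5: row 6 has {1,2,4,6}; col 4 has {1,2,3,4,6}; box has {1,2,4,6} → only 5 remains.
r6c6 = 3: row 6 has {1,2,4,5,6}; col 6 has {1,2,5,6}; box has {1,2,4,5,6} → only 3 remains.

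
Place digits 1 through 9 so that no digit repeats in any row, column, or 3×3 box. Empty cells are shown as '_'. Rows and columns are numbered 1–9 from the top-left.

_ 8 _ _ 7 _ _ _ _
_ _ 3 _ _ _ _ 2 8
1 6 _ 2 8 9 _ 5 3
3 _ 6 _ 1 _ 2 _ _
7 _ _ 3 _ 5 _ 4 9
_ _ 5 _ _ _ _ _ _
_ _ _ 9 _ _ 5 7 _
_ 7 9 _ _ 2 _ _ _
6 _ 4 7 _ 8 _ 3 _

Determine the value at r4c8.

8

r1c3 = 2 (sole candidate).
r3c3 = 7 (sole candidate).
r3c7 = 4 (sole candidate).
r4c8 = 8: row 4 has {1,2,3,6}; col 8 has {2,3,4,5,7}; box has {2,4,9} → only 8 remains.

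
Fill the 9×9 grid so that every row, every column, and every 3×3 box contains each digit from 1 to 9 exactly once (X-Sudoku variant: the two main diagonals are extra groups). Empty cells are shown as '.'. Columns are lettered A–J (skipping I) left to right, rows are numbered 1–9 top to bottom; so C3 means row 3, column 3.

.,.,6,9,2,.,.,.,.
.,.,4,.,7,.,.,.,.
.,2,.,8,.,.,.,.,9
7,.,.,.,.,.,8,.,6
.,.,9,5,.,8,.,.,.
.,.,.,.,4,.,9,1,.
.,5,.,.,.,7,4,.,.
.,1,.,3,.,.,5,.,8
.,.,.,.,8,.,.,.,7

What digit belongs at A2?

9

A5 = 1: in row 5, 1 can only go here (every other open cell in that row sees a 1).
D6 = 7: in row 6, 7 can only go here (every other open cell in that row sees a 7).
H3 = 7: in row 3, 7 can only go here (every other open cell in that row sees a 7).
B1 = 7: in row 1, 7 can only go here (every other open cell in that row sees a 7).
F3 = 4: in row 3, 4 can only go here (every other open cell in that row sees a 4).
G5 = 7: in row 5, 7 can only go here (every other open cell in that row sees a 7).
A8 = 4: in row 8, 4 can only go here (every other open cell in that row sees a 4).
C8 = 7: in row 8, 7 can only go here (every other open cell in that row sees a 7).
D9 = 4: in row 9, 4 can only go here (every other open cell in that row sees a 4).
F9 = 5: in row 9, 5 can only go here (every other open cell in that row sees a 5).
G9 = 1: in row 9, 1 can only go here (every other open cell in that row sees a 1).
G1 = 3: row 1 has {2,6,7,9}; col 7 has {1,4,5,7,8,9}; box has {7,9} → only 3 remains.
G3 = 6: row 3 has {2,4,7,8,9}; col 7 has {1,3,4,5,7,8,9}; box has {3,7,9}; anti-diagonal has {1,7} → only 6 remains.
E5 = 3: row 5 has {1,5,7,8,9}; col 5 has {2,4,7,8}; box has {4,5,7,8}; main diagonal has {4,7}; anti-diagonal has {1,6,7} → only 3 remains.
F1 = 1: row 1 has {2,3,6,7,9}; col 6 has {4,5,7,8}; box has {2,4,7,8,9} → only 1 remains.
D2 = 6: row 2 has {4,7}; col 4 has {3,4,5,7,8,9}; box has {1,2,4,7,8,9} → only 6 remains.
F2 = 3: row 2 has {4,6,7}; col 6 has {1,4,5,7,8}; box has {1,2,4,6,7,8,9} → only 3 remains.
G2 = 2: row 2 has {3,4,6,7}; col 7 has {1,3,4,5,6,7,8,9}; box has {3,6,7,9} → only 2 remains.
E3 = 5: row 3 has {2,4,6,7,8,9}; col 5 has {2,3,4,7,8}; box has {1,2,3,4,6,7,8,9} → only 5 remains.
A3 = 3: row 3 has {2,4,5,6,7,8,9}; col 1 has {1,4,7}; box has {2,4,6,7} → only 3 remains.
C3 = 1: row 3 has {2,3,4,5,6,7,8,9}; col 3 has {4,6,7,9}; box has {2,3,4,6,7}; main diagonal has {3,4,7} → only 1 remains.
D4 = 2: row 4 has {6,7,8}; col 4 has {3,4,5,6,7,8,9}; box has {3,4,5,7,8}; main diagonal has {1,3,4,7} → only 2 remains.
F4 = 9: row 4 has {2,6,7,8}; col 6 has {1,3,4,5,7,8}; box has {2,3,4,5,7,8}; anti-diagonal has {1,3,6,7} → only 9 remains.
F6 = 6: row 6 has {1,4,7,9}; col 6 has {1,3,4,5,7,8,9}; box has {2,3,4,5,7,8,9}; main diagonal has {1,2,3,4,7} → only 6 remains.
D7 = 1: row 7 has {4,5,7}; col 4 has {2,3,4,5,6,7,8,9}; box has {3,4,5,7,8} → only 1 remains.
F8 = 2: row 8 has {1,3,4,5,7,8}; col 6 has {1,3,4,5,6,7,8,9}; box has {1,3,4,5,7,8} → only 2 remains.
H8 = 9: row 8 has {1,2,3,4,5,7,8}; col 8 has {1,7}; box has {1,4,5,7,8}; main diagonal has {1,2,3,4,6,7} → only 9 remains.
A9 = 2: row 9 has {1,4,5,7,8}; col 1 has {1,3,4,7}; box has {1,4,5,7}; anti-diagonal has {1,3,6,7,9} → only 2 remains.
C9 = 3: row 9 has {1,2,4,5,7,8}; col 3 has {1,4,6,7,9}; box has {1,2,4,5,7} → only 3 remains.
H9 = 6: row 9 has {1,2,3,4,5,7,8}; col 8 has {1,7,9}; box has {1,4,5,7,8,9} → only 6 remains.
B2 = 8: row 2 has {2,3,4,6,7}; col 2 has {1,2,5,7}; box has {1,2,3,4,6,7}; main diagonal has {1,2,3,4,6,7,9} → only 8 remains.
H2 = 5: row 2 has {2,3,4,6,7,8}; col 8 has {1,6,7,9}; box has {2,3,6,7,9}; anti-diagonal has {1,2,3,6,7,9} → only 5 remains.
J2 = 1: row 2 has {2,3,4,5,6,7,8}; col 9 has {6,7,8,9}; box has {2,3,5,6,7,9} → only 1 remains.
C4 = 5: row 4 has {2,6,7,8,9}; col 3 has {1,3,4,6,7,9}; box has {1,7,9} → only 5 remains.
E4 = 1: row 4 has {2,5,6,7,8,9}; col 5 has {2,3,4,5,7,8}; box has {2,3,4,5,6,7,8,9} → only 1 remains.
A6 = 8: row 6 has {1,4,6,7,9}; col 1 has {1,2,3,4,7}; box has {1,5,7,9} → only 8 remains.
B6 = 3: row 6 has {1,4,6,7,8,9}; col 2 has {1,2,5,7,8}; box has {1,5,7,8,9} → only 3 remains.
C6 = 2: row 6 has {1,3,4,6,7,8,9}; col 3 has {1,3,4,5,6,7,9}; box has {1,3,5,7,8,9} → only 2 remains.
J6 = 5: row 6 has {1,2,3,4,6,7,8,9}; col 9 has {1,6,7,8,9}; box has {1,6,7,8,9} → only 5 remains.
C7 = 8: row 7 has {1,4,5,7}; col 3 has {1,2,3,4,5,6,7,9}; box has {1,2,3,4,5,7}; anti-diagonal has {1,2,3,5,6,7,9} → only 8 remains.
E8 = 6: row 8 has {1,2,3,4,5,7,8,9}; col 5 has {1,2,3,4,5,7,8}; box has {1,2,3,4,5,7,8} → only 6 remains.
B9 = 9: row 9 has {1,2,3,4,5,6,7,8}; col 2 has {1,2,3,5,7,8}; box has {1,2,3,4,5,7,8} → only 9 remains.
A1 = 5: row 1 has {1,2,3,6,7,9}; col 1 has {1,2,3,4,7,8}; box has {1,2,3,4,6,7,8}; main diagonal has {1,2,3,4,6,7,8,9} → only 5 remains.
J1 = 4: row 1 has {1,2,3,5,6,7,9}; col 9 has {1,5,6,7,8,9}; box has {1,2,3,5,6,7,9}; anti-diagonal has {1,2,3,5,6,7,8,9} → only 4 remains.
A2 = 9: row 2 has {1,2,3,4,5,6,7,8}; col 1 has {1,2,3,4,5,7,8}; box has {1,2,3,4,5,6,7,8} → only 9 remains.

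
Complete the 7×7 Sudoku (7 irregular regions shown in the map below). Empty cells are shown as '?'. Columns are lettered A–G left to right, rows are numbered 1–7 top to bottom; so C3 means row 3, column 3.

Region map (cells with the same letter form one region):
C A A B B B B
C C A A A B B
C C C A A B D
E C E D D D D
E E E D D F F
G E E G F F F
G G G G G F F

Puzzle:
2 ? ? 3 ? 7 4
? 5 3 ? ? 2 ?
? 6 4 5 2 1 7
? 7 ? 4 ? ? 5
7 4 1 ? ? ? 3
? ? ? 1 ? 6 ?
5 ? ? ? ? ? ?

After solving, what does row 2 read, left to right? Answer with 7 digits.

1537426

B1 = 1: row 1 has {2,3,4,7}; col 2 has {4,5,6,7}; region has {2,3,5} → only 1 remains.
C1 = 6: row 1 has {1,2,3,4,7}; col 3 has {1,3,4}; region has {1,2,3,5} → only 6 remains.
E1 = 5: row 1 has {1,2,3,4,6,7}; col 5 has {2}; region has {1,2,3,4,7} → only 5 remains.
A2 = 1: row 2 has {2,3,5}; col 1 has {2,5,7}; region has {2,4,5,6,7} → only 1 remains.
D2 = 7: row 2 has {1,2,3,5}; col 4 has {1,3,4,5}; region has {1,2,3,5,6} → only 7 remains.
E2 = 4: row 2 has {1,2,3,5,7}; col 5 has {2,5}; region has {1,2,3,5,6,7} → only 4 remains.
G2 = 6: row 2 has {1,2,3,4,5,7}; col 7 has {3,4,5,7}; region has {1,2,3,4,5,7} → only 6 remains.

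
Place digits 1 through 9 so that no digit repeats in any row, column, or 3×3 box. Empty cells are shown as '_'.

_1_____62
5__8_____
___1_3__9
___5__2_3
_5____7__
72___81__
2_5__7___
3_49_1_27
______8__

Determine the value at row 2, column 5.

9

row 4, column 5 = 7 (hidden single in row 4).
row 2, column 2 = 3 (hidden single in column 2).
row 2, column 7 = 4 (sole candidate).
row 2, column 9 = 1 (sole candidate).
row 3, column 7 = 5 (sole candidate).
row 8, column 7 = 6 (sole candidate).
row 1, column 7 = 3 (sole candidate).
row 2, column 8 = 7 (sole candidate).
row 3, column 8 = 8 (sole candidate).
row 7, column 7 = 9 (sole candidate).
row 7, column 9 = 4 (sole candidate).
row 8, column 2 = 8 (sole candidate).
row 8, column 5 = 5 (sole candidate).
row 9, column 9 = 5 (sole candidate).
row 6, column 9 = 6 (sole candidate).
row 7, column 2 = 6 (sole candidate).
row 7, column 4 = 3 (sole candidate).
row 7, column 5 = 8 (sole candidate).
row 7, column 8 = 1 (sole candidate).
row 9, column 8 = 3 (sole candidate).
row 5, column 9 = 8 (sole candidate).
row 6, column 4 = 4 (sole candidate).
row 1, column 4 = 7 (sole candidate).
row 1, column 6 = 5 (hidden single in row 1).
row 6, column 8 = 5 (hidden single in row 6).
row 5, column 5 = 1 (hidden single in column 5).
row 5, column 3 = 3 (hidden single in row 5).
row 6, column 3 = 9 (sole candidate).
row 6, column 5 = 3 (sole candidate).
row 1, column 3 = 8 (sole candidate).
row 4, column 2 = 4 (sole candidate).
row 4, column 8 = 9 (sole candidate).
row 5, column 1 = 6 (sole candidate).
row 5, column 4 = 2 (sole candidate).
row 5, column 6 = 9 (sole candidate).
row 5, column 8 = 4 (sole candidate).
row 9, column 4 = 6 (sole candidate).
row 3, column 1 = 4 (sole candidate).
row 3, column 2 = 7 (sole candidate).
row 4, column 3 = 1 (sole candidate).
row 4, column 6 = 6 (sole candidate).
row 9, column 2 = 9 (sole candidate).
row 9, column 3 = 7 (sole candidate).
row 1, column 1 = 9 (sole candidate).
row 1, column 5 = 4 (sole candidate).
row 2, column 6 = 2 (sole candidate).
row 3, column 5 = 6 (sole candidate).
row 4, column 1 = 8 (sole candidate).
row 9, column 1 = 1 (sole candidate).
row 9, column 5 = 2 (sole candidate).
row 9, column 6 = 4 (sole candidate).
row 2, column 3 = 6 (sole candidate).
row 2, column 5 = 9: row 2 has {1,2,3,4,5,6,7,8}; col 5 has {1,2,3,4,5,6,7,8}; box has {1,2,3,4,5,6,7,8} → only 9 remains.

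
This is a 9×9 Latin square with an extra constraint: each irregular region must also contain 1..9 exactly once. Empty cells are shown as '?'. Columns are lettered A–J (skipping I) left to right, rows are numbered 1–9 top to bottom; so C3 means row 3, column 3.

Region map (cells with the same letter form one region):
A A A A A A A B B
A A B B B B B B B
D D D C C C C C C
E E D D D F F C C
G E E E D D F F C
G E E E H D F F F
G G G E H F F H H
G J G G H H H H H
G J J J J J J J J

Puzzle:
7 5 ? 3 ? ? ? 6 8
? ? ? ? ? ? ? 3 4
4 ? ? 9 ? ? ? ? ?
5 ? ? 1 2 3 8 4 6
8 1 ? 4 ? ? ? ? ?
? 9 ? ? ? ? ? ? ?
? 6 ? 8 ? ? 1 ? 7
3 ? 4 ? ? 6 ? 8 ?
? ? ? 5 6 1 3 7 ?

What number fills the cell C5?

2

B4 = 7 (sole candidate).
C4 = 9 (sole candidate).
B8 = 2 (sole candidate).
D8 = 7 (sole candidate).
C9 = 8 (sole candidate).
J9 = 9 (sole candidate).
B2 = 8 (sole candidate).
D2 = 2 (sole candidate).
B3 = 3 (sole candidate).
D6 = 6 (sole candidate).
A9 = 2 (sole candidate).
B9 = 4 (sole candidate).
A6 = 1 (sole candidate).
A7 = 9 (sole candidate).
C7 = 5 (sole candidate).
H7 = 2 (sole candidate).
A2 = 6 (sole candidate).
H6 = 5 (sole candidate).
J6 = 2 (sole candidate).
F7 = 4 (sole candidate).
H3 = 1 (sole candidate).
J3 = 5 (sole candidate).
H5 = 9 (sole candidate).
J5 = 3 (sole candidate).
C6 = 3 (sole candidate).
E6 = 4 (sole candidate).
G6 = 7 (sole candidate).
E7 = 3 (sole candidate).
J8 = 1 (sole candidate).
G3 = 2 (sole candidate).
C5 = 2: row 5 has {1,3,4,8,9}; col 3 has {3,4,5,8,9}; region has {1,3,4,5,6,7,8,9} → only 2 remains.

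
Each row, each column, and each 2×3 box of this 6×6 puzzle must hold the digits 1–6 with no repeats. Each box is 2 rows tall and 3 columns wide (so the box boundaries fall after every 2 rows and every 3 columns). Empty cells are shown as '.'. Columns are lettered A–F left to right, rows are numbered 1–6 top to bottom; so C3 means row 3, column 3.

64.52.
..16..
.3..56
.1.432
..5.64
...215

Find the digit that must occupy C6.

C1 = 3: row 1 has {2,4,5,6}; col 3 has {1,5}; box has {1,4,6} → only 3 remains.
F1 = 1: row 1 has {2,3,4,5,6}; col 6 has {2,4,5,6}; box has {2,5,6} → only 1 remains.
E2 = 4: row 2 has {1,6}; col 5 has {1,2,3,5,6}; box has {1,2,5,6} → only 4 remains.
F2 = 3: row 2 has {1,4,6}; col 6 has {1,2,4,5,6}; box has {1,2,4,5,6} → only 3 remains.
D3 = 1: row 3 has {3,5,6}; col 4 has {2,4,5,6}; box has {2,3,4,5,6} → only 1 remains.
A4 = 5: row 4 has {1,2,3,4}; col 1 has {6}; box has {1,3} → only 5 remains.
C4 = 6: row 4 has {1,2,3,4,5}; col 3 has {1,3,5}; box has {1,3,5} → only 6 remains.
B5 = 2: row 5 has {4,5,6}; col 2 has {1,3,4}; box has {5} → only 2 remains.
D5 = 3: row 5 has {2,4,5,6}; col 4 has {1,2,4,5,6}; box has {1,2,4,5,6} → only 3 remains.
B6 = 6: row 6 has {1,2,5}; col 2 has {1,2,3,4}; box has {2,5} → only 6 remains.
C6 = 4: row 6 has {1,2,5,6}; col 3 has {1,3,5,6}; box has {2,5,6} → only 4 remains.

4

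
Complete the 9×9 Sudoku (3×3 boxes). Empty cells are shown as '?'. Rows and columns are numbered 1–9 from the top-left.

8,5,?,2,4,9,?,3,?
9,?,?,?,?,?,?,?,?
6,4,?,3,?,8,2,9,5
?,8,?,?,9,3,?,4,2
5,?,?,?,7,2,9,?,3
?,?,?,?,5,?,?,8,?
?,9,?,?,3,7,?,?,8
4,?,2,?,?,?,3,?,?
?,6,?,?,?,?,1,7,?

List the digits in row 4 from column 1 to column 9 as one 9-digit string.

786193542

R3C5 = 1 (sole candidate).
R5C2 = 1 (sole candidate).
R5C8 = 6 (sole candidate).
R6C7 = 7 (sole candidate).
R6C9 = 1 (sole candidate).
R7C1 = 1 (sole candidate).
R7C3 = 5 (sole candidate).
R7C8 = 2 (sole candidate).
R8C2 = 7 (sole candidate).
R8C8 = 5 (sole candidate).
R9C1 = 3 (sole candidate).
R9C3 = 8 (sole candidate).
R9C5 = 2 (sole candidate).
R1C7 = 6 (sole candidate).
R1C9 = 7 (sole candidate).
R2C5 = 6 (sole candidate).
R2C6 = 5 (sole candidate).
R2C8 = 1 (sole candidate).
R2C9 = 4 (sole candidate).
R3C3 = 7 (sole candidate).
R4C1 = 7: row 4 has {2,3,4,8,9}; col 1 has {1,3,4,5,6,8,9}; box has {1,5,8} → only 7 remains.
R4C3 = 6: row 4 has {2,3,4,7,8,9}; col 3 has {2,5,7,8}; box has {1,5,7,8} → only 6 remains.
R4C4 = 1: row 4 has {2,3,4,6,7,8,9}; col 4 has {2,3}; box has {2,3,5,7,9} → only 1 remains.
R4C7 = 5: row 4 has {1,2,3,4,6,7,8,9}; col 7 has {1,2,3,6,7,9}; box has {1,2,3,4,6,7,8,9} → only 5 remains.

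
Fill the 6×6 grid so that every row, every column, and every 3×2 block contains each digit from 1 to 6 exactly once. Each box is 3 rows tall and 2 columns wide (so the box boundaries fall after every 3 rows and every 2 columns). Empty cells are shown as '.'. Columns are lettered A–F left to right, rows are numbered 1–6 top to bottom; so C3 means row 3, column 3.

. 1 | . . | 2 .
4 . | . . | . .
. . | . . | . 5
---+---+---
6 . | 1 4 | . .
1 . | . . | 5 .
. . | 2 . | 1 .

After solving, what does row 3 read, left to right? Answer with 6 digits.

263145

E4 = 3 (sole candidate).
F4 = 2 (sole candidate).
E2 = 6 (sole candidate).
E3 = 4: row 3 has {5}; col 5 has {1,2,3,5,6}; box has {2,5,6} → only 4 remains.
B4 = 5 (sole candidate).
A6 = 3 (sole candidate).
B6 = 4 (sole candidate).
F6 = 6 (sole candidate).
A1 = 5 (sole candidate).
F1 = 3 (sole candidate).
F2 = 1 (sole candidate).
A3 = 2: row 3 has {4,5}; col 1 has {1,3,4,5,6}; box has {1,4,5} → only 2 remains.
B5 = 2 (sole candidate).
F5 = 4 (sole candidate).
D6 = 5 (sole candidate).
D1 = 6 (sole candidate).
B2 = 3 (sole candidate).
C2 = 5 (sole candidate).
D2 = 2 (sole candidate).
B3 = 6: row 3 has {2,4,5}; col 2 has {1,2,3,4,5}; box has {1,2,3,4,5} → only 6 remains.
C3 = 3: row 3 has {2,4,5,6}; col 3 has {1,2,5}; box has {2,5,6} → only 3 remains.
D3 = 1: row 3 has {2,3,4,5,6}; col 4 has {2,4,5,6}; box has {2,3,5,6} → only 1 remains.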